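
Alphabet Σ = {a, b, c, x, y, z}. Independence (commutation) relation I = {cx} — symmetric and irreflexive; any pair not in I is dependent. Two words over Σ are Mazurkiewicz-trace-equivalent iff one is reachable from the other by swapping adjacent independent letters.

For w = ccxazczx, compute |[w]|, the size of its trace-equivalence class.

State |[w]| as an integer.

#0=c has no predecessor
#1=c depends on [0:c]
#2=x has no predecessor
#3=a depends on [1:c, 2:x]
#4=z depends on [3:a]
#5=c depends on [4:z]
#6=z depends on [5:c]
#7=x depends on [6:z]
sources: [0:c, 2:x]
N(rest) = Σ N(rest − s) over sources s of rest; N(one piece) = 1:
  size 1 → [7]=1
  size 2 → [6,7]=1
  size 3 → [5,6,7]=1
  size 4 → [4,5,6,7]=1
  size 5 → [3,4,5,6,7]=1
  size 6 → [1,3,4,5,6,7]=1  [2,3,4,5,6,7]=1
  first=0(c) contributes 2
  first=2(x) contributes 1
|[w]| = 3

3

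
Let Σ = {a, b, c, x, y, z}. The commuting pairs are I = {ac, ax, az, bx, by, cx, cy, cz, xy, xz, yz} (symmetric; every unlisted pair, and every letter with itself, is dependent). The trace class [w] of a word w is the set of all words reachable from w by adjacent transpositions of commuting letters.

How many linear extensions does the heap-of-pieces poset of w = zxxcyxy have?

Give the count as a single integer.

420

piece 0:z — minimal
piece 1:x — minimal
piece 2:x rests on {1:x}
piece 3:c — minimal
piece 4:y — minimal
piece 5:x rests on {2:x}
piece 6:y rests on {4:y}
minimal pieces: {0:z, 1:x, 3:c, 4:y}
ways to finish when only these pieces remain (= sum over removing one remaining piece with nothing left below it):
  1 left: {0}→1  {3}→1  {5}→1  {6}→1
  2 left: {0,3}→2  {0,5}→2  {0,6}→2  {2,5}→1  {3,5}→2  {3,6}→2  {4,6}→1  {5,6}→2
  3 left: {0,2,5}→3  {0,3,5}→6  {0,3,6}→6  {0,4,6}→3  {0,5,6}→6  {1,2,5}→1  {2,3,5}→3  {2,5,6}→3  {3,4,6}→3  {3,5,6}→6  {4,5,6}→3
  4 left: {0,1,2,5}→4  {0,2,3,5}→12  {0,2,5,6}→12  {0,3,4,6}→12  {0,3,5,6}→24  {0,4,5,6}→12  {1,2,3,5}→4  {1,2,5,6}→4  {2,3,5,6}→12  {2,4,5,6}→6  {3,4,5,6}→12
  5 left: {0,1,2,3,5}→20  {0,1,2,5,6}→20  {0,2,3,5,6}→60  {0,2,4,5,6}→30  {0,3,4,5,6}→60  {1,2,3,5,6}→20  {1,2,4,5,6}→10  {2,3,4,5,6}→30
  placing 0:z first → 60 extensions
  placing 1:x first → 180 extensions
  placing 3:c first → 60 extensions
  placing 4:y first → 120 extensions
total linear extensions = 420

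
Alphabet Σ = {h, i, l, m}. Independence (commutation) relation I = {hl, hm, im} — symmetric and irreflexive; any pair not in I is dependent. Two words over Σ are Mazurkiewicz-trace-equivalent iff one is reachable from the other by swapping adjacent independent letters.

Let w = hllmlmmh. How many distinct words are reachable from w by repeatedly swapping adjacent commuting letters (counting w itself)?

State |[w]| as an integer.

28

0(h) covers ∅
1(l) covers ∅
2(l) covers 1:l
3(m) covers 2:l
4(l) covers 3:m
5(m) covers 4:l
6(m) covers 5:m
7(h) covers 0:h
floor of heap: 0:h, 1:l
completions by unplaced set U, small U first (add the entries for U minus each lowest piece of U):
  |U|=1: {6}:1  {7}:1
  |U|=2: {0,7}:1  {5,6}:1  {6,7}:2
  |U|=3: {0,6,7}:3  {4,5,6}:1  {5,6,7}:3
  |U|=4: {0,5,6,7}:6  {3,4,5,6}:1  {4,5,6,7}:4
  |U|=5: {0,4,5,6,7}:10  {2,3,4,5,6}:1  {3,4,5,6,7}:5
  |U|=6: {0,3,4,5,6,7}:15  {1,2,3,4,5,6}:1  {2,3,4,5,6,7}:6
  start at 0(h): 7
  start at 1(l): 21
sum over floor = 28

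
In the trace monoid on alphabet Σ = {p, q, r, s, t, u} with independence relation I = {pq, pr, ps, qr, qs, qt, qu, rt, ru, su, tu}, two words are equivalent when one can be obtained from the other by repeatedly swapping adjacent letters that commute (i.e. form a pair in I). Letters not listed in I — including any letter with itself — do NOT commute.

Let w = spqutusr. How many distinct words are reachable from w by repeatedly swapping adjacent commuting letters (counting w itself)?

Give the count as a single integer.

piece 0:s — minimal
piece 1:p — minimal
piece 2:q — minimal
piece 3:u rests on {1:p}
piece 4:t rests on {0:s, 1:p}
piece 5:u rests on {3:u}
piece 6:s rests on {4:t}
piece 7:r rests on {6:s}
minimal pieces: {0:s, 1:p, 2:q}
ways to finish when only these pieces remain (= sum over removing one remaining piece with nothing left below it):
  1 left: {2}→1  {5}→1  {7}→1
  2 left: {2,5}→2  {2,7}→2  {3,5}→1  {5,7}→2  {6,7}→1
  3 left: {2,3,5}→3  {2,5,7}→6  {2,6,7}→3  {3,5,7}→3  {4,6,7}→1  {5,6,7}→3
  4 left: {0,4,6,7}→1  {2,3,5,7}→12  {2,4,6,7}→4  {2,5,6,7}→12  {3,5,6,7}→6  {4,5,6,7}→4
  5 left: {0,2,4,6,7}→5  {0,4,5,6,7}→5  {2,3,5,6,7}→30  {2,4,5,6,7}→20  {3,4,5,6,7}→10
  6 left: {0,2,4,5,6,7}→30  {0,3,4,5,6,7}→15  {1,3,4,5,6,7}→10  {2,3,4,5,6,7}→60
  placing 0:s first → 70 extensions
  placing 1:p first → 105 extensions
  placing 2:q first → 25 extensions
total linear extensions = 200

200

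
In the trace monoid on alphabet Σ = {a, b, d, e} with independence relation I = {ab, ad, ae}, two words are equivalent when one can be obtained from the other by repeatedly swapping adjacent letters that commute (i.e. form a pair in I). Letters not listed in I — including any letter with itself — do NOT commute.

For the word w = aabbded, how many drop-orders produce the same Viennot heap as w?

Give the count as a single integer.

0(a) covers ∅
1(a) covers 0:a
2(b) covers ∅
3(b) covers 2:b
4(d) covers 3:b
5(e) covers 4:d
6(d) covers 5:e
floor of heap: 0:a, 2:b
completions by unplaced set U, small U first (add the entries for U minus each lowest piece of U):
  |U|=1: {1}:1  {6}:1
  |U|=2: {0,1}:1  {1,6}:2  {5,6}:1
  |U|=3: {0,1,6}:3  {1,5,6}:3  {4,5,6}:1
  |U|=4: {0,1,5,6}:6  {1,4,5,6}:4  {3,4,5,6}:1
  |U|=5: {0,1,4,5,6}:10  {1,3,4,5,6}:5  {2,3,4,5,6}:1
  start at 0(a): 6
  start at 2(b): 15
sum over floor = 21

21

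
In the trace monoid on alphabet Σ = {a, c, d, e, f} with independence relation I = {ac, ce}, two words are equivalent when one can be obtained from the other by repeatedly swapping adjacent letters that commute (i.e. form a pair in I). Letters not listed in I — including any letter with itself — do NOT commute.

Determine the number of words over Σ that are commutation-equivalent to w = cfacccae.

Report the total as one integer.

20

drop 0:c onto floor
drop 1:f onto {0:c}
drop 2:a onto {1:f}
drop 3:c onto {1:f}
drop 4:c onto {3:c}
drop 5:c onto {4:c}
drop 6:a onto {2:a}
drop 7:e onto {6:a}
ground layer = {0:c}
drop-orders for the pieces not yet dropped (sum over which currently-grounded one goes next):
  1 to go: {5} 1  {7} 1
  2 to go: {4,5} 1  {5,7} 2  {6,7} 1
  3 to go: {2,6,7} 1  {3,4,5} 1  {4,5,7} 3  {5,6,7} 3
  4 to go: {2,5,6,7} 4  {3,4,5,7} 4  {4,5,6,7} 6
  5 to go: {2,4,5,6,7} 10  {3,4,5,6,7} 10
  6 to go: {2,3,4,5,6,7} 20
  if 0:c drops first: 20 orders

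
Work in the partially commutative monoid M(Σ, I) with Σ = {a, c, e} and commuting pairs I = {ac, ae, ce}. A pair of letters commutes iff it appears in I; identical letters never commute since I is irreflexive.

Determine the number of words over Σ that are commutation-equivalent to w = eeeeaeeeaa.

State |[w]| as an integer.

120

0(e) covers ∅
1(e) covers 0:e
2(e) covers 1:e
3(e) covers 2:e
4(a) covers ∅
5(e) covers 3:e
6(e) covers 5:e
7(e) covers 6:e
8(a) covers 4:a
9(a) covers 8:a
floor of heap: 0:e, 4:a
completions by unplaced set U, small U first (add the entries for U minus each lowest piece of U):
  |U|=1: {7}:1  {9}:1
  |U|=2: {6,7}:1  {7,9}:2  {8,9}:1
  |U|=3: {4,8,9}:1  {5,6,7}:1  {6,7,9}:3  {7,8,9}:3
  |U|=4: {3,5,6,7}:1  {4,7,8,9}:4  {5,6,7,9}:4  {6,7,8,9}:6
  |U|=5: {2,3,5,6,7}:1  {3,5,6,7,9}:5  {4,6,7,8,9}:10  {5,6,7,8,9}:10
  |U|=6: {1,2,3,5,6,7}:1  {2,3,5,6,7,9}:6  {3,5,6,7,8,9}:15  {4,5,6,7,8,9}:20
  |U|=7: {0,1,2,3,5,6,7}:1  {1,2,3,5,6,7,9}:7  {2,3,5,6,7,8,9}:21  {3,4,5,6,7,8,9}:35
  |U|=8: {0,1,2,3,5,6,7,9}:8  {1,2,3,5,6,7,8,9}:28  {2,3,4,5,6,7,8,9}:56
  start at 0(e): 84
  start at 4(a): 36
sum over floor = 120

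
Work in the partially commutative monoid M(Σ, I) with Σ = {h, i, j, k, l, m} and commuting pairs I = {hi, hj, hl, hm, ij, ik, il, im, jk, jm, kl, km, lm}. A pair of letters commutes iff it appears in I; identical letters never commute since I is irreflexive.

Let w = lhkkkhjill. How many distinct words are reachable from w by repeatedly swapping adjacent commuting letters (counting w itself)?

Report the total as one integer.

drop 0:l onto floor
drop 1:h onto floor
drop 2:k onto {1:h}
drop 3:k onto {2:k}
drop 4:k onto {3:k}
drop 5:h onto {4:k}
drop 6:j onto {0:l}
drop 7:i onto floor
drop 8:l onto {6:j}
drop 9:l onto {8:l}
ground layer = {0:l, 1:h, 7:i}
drop-orders for the pieces not yet dropped (sum over which currently-grounded one goes next):
  1 to go: {5} 1  {7} 1  {9} 1
  2 to go: {4,5} 1  {5,7} 2  {5,9} 2  {7,9} 2  {8,9} 1
  3 to go: {3,4,5} 1  {4,5,7} 3  {4,5,9} 3  {5,7,9} 6  {5,8,9} 3  {6,8,9} 1  {7,8,9} 3
  4 to go: {0,6,8,9} 1  {2,3,4,5} 1  {3,4,5,7} 4  {3,4,5,9} 4  {4,5,7,9} 12  {4,5,8,9} 6  {5,6,8,9} 4  {5,7,8,9} 12  {6,7,8,9} 4
  5 to go: {0,5,6,8,9} 5  {0,6,7,8,9} 5  {1,2,3,4,5} 1  {2,3,4,5,7} 5  {2,3,4,5,9} 5  {3,4,5,7,9} 20  {3,4,5,8,9} 10  {4,5,6,8,9} 10  {4,5,7,8,9} 30  {5,6,7,8,9} 20
  6 to go: {0,4,5,6,8,9} 15  {0,5,6,7,8,9} 30  {1,2,3,4,5,7} 6  {1,2,3,4,5,9} 6  {2,3,4,5,7,9} 30  {2,3,4,5,8,9} 15  {3,4,5,6,8,9} 20  {3,4,5,7,8,9} 60  {4,5,6,7,8,9} 60
  7 to go: {0,3,4,5,6,8,9} 35  {0,4,5,6,7,8,9} 105  {1,2,3,4,5,7,9} 42  {1,2,3,4,5,8,9} 21  {2,3,4,5,6,8,9} 35  {2,3,4,5,7,8,9} 105  {3,4,5,6,7,8,9} 140
  8 to go: {0,2,3,4,5,6,8,9} 70  {0,3,4,5,6,7,8,9} 280  {1,2,3,4,5,6,8,9} 56  {1,2,3,4,5,7,8,9} 168  {2,3,4,5,6,7,8,9} 280
  if 0:l drops first: 504 orders
  if 1:h drops first: 630 orders
  if 7:i drops first: 126 orders
heap linearizations: 1260

1260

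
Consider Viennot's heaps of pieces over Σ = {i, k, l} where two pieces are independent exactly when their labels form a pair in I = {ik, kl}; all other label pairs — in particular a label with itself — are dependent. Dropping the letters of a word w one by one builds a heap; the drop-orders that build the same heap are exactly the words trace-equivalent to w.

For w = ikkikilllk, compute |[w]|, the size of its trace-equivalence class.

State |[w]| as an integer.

210

#0=i has no predecessor
#1=k has no predecessor
#2=k depends on [1:k]
#3=i depends on [0:i]
#4=k depends on [2:k]
#5=i depends on [3:i]
#6=l depends on [5:i]
#7=l depends on [6:l]
#8=l depends on [7:l]
#9=k depends on [4:k]
sources: [0:i, 1:k]
N(rest) = Σ N(rest − s) over sources s of rest; N(one piece) = 1:
  size 1 → [8]=1  [9]=1
  size 2 → [4,9]=1  [7,8]=1  [8,9]=2
  size 3 → [2,4,9]=1  [4,8,9]=3  [6,7,8]=1  [7,8,9]=3
  size 4 → [1,2,4,9]=1  [2,4,8,9]=4  [4,7,8,9]=6  [5,6,7,8]=1  [6,7,8,9]=4
  size 5 → [1,2,4,8,9]=5  [2,4,7,8,9]=10  [3,5,6,7,8]=1  [4,6,7,8,9]=10  [5,6,7,8,9]=5
  size 6 → [0,3,5,6,7,8]=1  [1,2,4,7,8,9]=15  [2,4,6,7,8,9]=20  [3,5,6,7,8,9]=6  [4,5,6,7,8,9]=15
  size 7 → [0,3,5,6,7,8,9]=7  [1,2,4,6,7,8,9]=35  [2,4,5,6,7,8,9]=35  [3,4,5,6,7,8,9]=21
  size 8 → [0,3,4,5,6,7,8,9]=28  [1,2,4,5,6,7,8,9]=70  [2,3,4,5,6,7,8,9]=56
  first=0(i) contributes 126
  first=1(k) contributes 84
|[w]| = 210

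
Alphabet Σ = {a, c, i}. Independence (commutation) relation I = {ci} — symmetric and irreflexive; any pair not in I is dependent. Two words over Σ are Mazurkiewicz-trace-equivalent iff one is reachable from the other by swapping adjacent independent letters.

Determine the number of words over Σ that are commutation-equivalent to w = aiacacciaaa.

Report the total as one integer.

#0=a has no predecessor
#1=i depends on [0:a]
#2=a depends on [1:i]
#3=c depends on [2:a]
#4=a depends on [3:c]
#5=c depends on [4:a]
#6=c depends on [5:c]
#7=i depends on [4:a]
#8=a depends on [6:c, 7:i]
#9=a depends on [8:a]
#10=a depends on [9:a]
sources: [0:a]
N(rest) = Σ N(rest − s) over sources s of rest; N(one piece) = 1:
  size 1 → [10]=1
  size 2 → [9,10]=1
  size 3 → [8,9,10]=1
  size 4 → [6,8,9,10]=1  [7,8,9,10]=1
  size 5 → [5,6,8,9,10]=1  [6,7,8,9,10]=2
  size 6 → [5,6,7,8,9,10]=3
  size 7 → [4,5,6,7,8,9,10]=3
  size 8 → [3,4,5,6,7,8,9,10]=3
  size 9 → [2,3,4,5,6,7,8,9,10]=3
  first=0(a) contributes 3

3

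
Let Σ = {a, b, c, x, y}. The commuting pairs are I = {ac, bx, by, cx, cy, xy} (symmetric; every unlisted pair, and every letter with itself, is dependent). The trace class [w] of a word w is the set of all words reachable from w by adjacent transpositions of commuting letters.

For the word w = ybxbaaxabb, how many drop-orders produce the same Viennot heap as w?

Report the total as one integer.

12

piece 0:y — minimal
piece 1:b — minimal
piece 2:x — minimal
piece 3:b rests on {1:b}
piece 4:a rests on {0:y, 2:x, 3:b}
piece 5:a rests on {4:a}
piece 6:x rests on {5:a}
piece 7:a rests on {6:x}
piece 8:b rests on {7:a}
piece 9:b rests on {8:b}
minimal pieces: {0:y, 1:b, 2:x}
ways to finish when only these pieces remain (= sum over removing one remaining piece with nothing left below it):
  1 left: {9}→1
  2 left: {8,9}→1
  3 left: {7,8,9}→1
  4 left: {6,7,8,9}→1
  5 left: {5,6,7,8,9}→1
  6 left: {4,5,6,7,8,9}→1
  7 left: {0,4,5,6,7,8,9}→1  {2,4,5,6,7,8,9}→1  {3,4,5,6,7,8,9}→1
  8 left: {0,2,4,5,6,7,8,9}→2  {0,3,4,5,6,7,8,9}→2  {1,3,4,5,6,7,8,9}→1  {2,3,4,5,6,7,8,9}→2
  placing 0:y first → 3 extensions
  placing 1:b first → 6 extensions
  placing 2:x first → 3 extensions
total linear extensions = 12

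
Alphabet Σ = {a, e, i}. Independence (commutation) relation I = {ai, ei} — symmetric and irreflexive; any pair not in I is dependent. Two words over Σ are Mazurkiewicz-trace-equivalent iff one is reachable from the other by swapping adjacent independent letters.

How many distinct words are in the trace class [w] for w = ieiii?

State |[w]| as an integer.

piece 0:i — minimal
piece 1:e — minimal
piece 2:i rests on {0:i}
piece 3:i rests on {2:i}
piece 4:i rests on {3:i}
minimal pieces: {0:i, 1:e}
ways to finish when only these pieces remain (= sum over removing one remaining piece with nothing left below it):
  1 left: {1}→1  {4}→1
  2 left: {1,4}→2  {3,4}→1
  3 left: {1,3,4}→3  {2,3,4}→1
  placing 0:i first → 4 extensions
  placing 1:e first → 1 extensions
total linear extensions = 5

5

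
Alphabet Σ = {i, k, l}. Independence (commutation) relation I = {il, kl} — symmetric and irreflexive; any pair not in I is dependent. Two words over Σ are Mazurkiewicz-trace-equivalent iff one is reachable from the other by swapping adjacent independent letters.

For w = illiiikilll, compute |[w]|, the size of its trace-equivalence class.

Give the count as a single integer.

piece 0:i — minimal
piece 1:l — minimal
piece 2:l rests on {1:l}
piece 3:i rests on {0:i}
piece 4:i rests on {3:i}
piece 5:i rests on {4:i}
piece 6:k rests on {5:i}
piece 7:i rests on {6:k}
piece 8:l rests on {2:l}
piece 9:l rests on {8:l}
piece 10:l rests on {9:l}
minimal pieces: {0:i, 1:l}
ways to finish when only these pieces remain (= sum over removing one remaining piece with nothing left below it):
  1 left: {7}→1  {10}→1
  2 left: {6,7}→1  {7,10}→2  {9,10}→1
  3 left: {5,6,7}→1  {6,7,10}→3  {7,9,10}→3  {8,9,10}→1
  4 left: {2,8,9,10}→1  {4,5,6,7}→1  {5,6,7,10}→4  {6,7,9,10}→6  {7,8,9,10}→4
  5 left: {1,2,8,9,10}→1  {2,7,8,9,10}→5  {3,4,5,6,7}→1  {4,5,6,7,10}→5  {5,6,7,9,10}→10  {6,7,8,9,10}→10
  6 left: {0,3,4,5,6,7}→1  {1,2,7,8,9,10}→6  {2,6,7,8,9,10}→15  {3,4,5,6,7,10}→6  {4,5,6,7,9,10}→15  {5,6,7,8,9,10}→20
  7 left: {0,3,4,5,6,7,10}→7  {1,2,6,7,8,9,10}→21  {2,5,6,7,8,9,10}→35  {3,4,5,6,7,9,10}→21  {4,5,6,7,8,9,10}→35
  8 left: {0,3,4,5,6,7,9,10}→28  {1,2,5,6,7,8,9,10}→56  {2,4,5,6,7,8,9,10}→70  {3,4,5,6,7,8,9,10}→56
  9 left: {0,3,4,5,6,7,8,9,10}→84  {1,2,4,5,6,7,8,9,10}→126  {2,3,4,5,6,7,8,9,10}→126
  placing 0:i first → 252 extensions
  placing 1:l first → 210 extensions
total linear extensions = 462

462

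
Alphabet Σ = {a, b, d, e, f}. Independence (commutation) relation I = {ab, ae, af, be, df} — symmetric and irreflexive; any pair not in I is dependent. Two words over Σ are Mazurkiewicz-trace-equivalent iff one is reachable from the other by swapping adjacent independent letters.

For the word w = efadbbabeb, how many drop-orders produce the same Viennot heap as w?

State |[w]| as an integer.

160

piece 0:e — minimal
piece 1:f rests on {0:e}
piece 2:a — minimal
piece 3:d rests on {0:e, 2:a}
piece 4:b rests on {1:f, 3:d}
piece 5:b rests on {4:b}
piece 6:a rests on {3:d}
piece 7:b rests on {5:b}
piece 8:e rests on {1:f, 3:d}
piece 9:b rests on {7:b}
minimal pieces: {0:e, 2:a}
ways to finish when only these pieces remain (= sum over removing one remaining piece with nothing left below it):
  1 left: {6}→1  {8}→1  {9}→1
  2 left: {6,8}→2  {6,9}→2  {7,9}→1  {8,9}→2
  3 left: {5,7,9}→1  {6,7,9}→3  {6,8,9}→6  {7,8,9}→3
  4 left: {4,5,7,9}→1  {5,6,7,9}→4  {5,7,8,9}→4  {6,7,8,9}→12
  5 left: {4,5,6,7,9}→5  {4,5,7,8,9}→5  {5,6,7,8,9}→20
  6 left: {1,4,5,7,8,9}→5  {4,5,6,7,8,9}→30
  7 left: {1,4,5,6,7,8,9}→35  {3,4,5,6,7,8,9}→30
  8 left: {1,3,4,5,6,7,8,9}→65  {2,3,4,5,6,7,8,9}→30
  placing 0:e first → 95 extensions
  placing 2:a first → 65 extensions
total linear extensions = 160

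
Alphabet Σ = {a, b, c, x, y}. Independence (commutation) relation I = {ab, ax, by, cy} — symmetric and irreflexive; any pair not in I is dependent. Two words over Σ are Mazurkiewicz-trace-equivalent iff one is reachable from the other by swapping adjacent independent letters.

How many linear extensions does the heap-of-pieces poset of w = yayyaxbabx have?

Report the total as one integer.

#0=y has no predecessor
#1=a depends on [0:y]
#2=y depends on [1:a]
#3=y depends on [2:y]
#4=a depends on [3:y]
#5=x depends on [3:y]
#6=b depends on [5:x]
#7=a depends on [4:a]
#8=b depends on [6:b]
#9=x depends on [8:b]
sources: [0:y]
N(rest) = Σ N(rest − s) over sources s of rest; N(one piece) = 1:
  size 1 → [7]=1  [9]=1
  size 2 → [4,7]=1  [7,9]=2  [8,9]=1
  size 3 → [4,7,9]=3  [6,8,9]=1  [7,8,9]=3
  size 4 → [4,7,8,9]=6  [5,6,8,9]=1  [6,7,8,9]=4
  size 5 → [4,6,7,8,9]=10  [5,6,7,8,9]=5
  size 6 → [4,5,6,7,8,9]=15
  size 7 → [3,4,5,6,7,8,9]=15
  size 8 → [2,3,4,5,6,7,8,9]=15
  first=0(y) contributes 15

15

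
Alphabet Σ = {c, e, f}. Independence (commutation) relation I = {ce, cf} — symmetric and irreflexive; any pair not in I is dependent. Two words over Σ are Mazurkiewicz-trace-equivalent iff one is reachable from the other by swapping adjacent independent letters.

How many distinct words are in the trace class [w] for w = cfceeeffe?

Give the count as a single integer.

0(c) covers ∅
1(f) covers ∅
2(c) covers 0:c
3(e) covers 1:f
4(e) covers 3:e
5(e) covers 4:e
6(f) covers 5:e
7(f) covers 6:f
8(e) covers 7:f
floor of heap: 0:c, 1:f
completions by unplaced set U, small U first (add the entries for U minus each lowest piece of U):
  |U|=1: {2}:1  {8}:1
  |U|=2: {0,2}:1  {2,8}:2  {7,8}:1
  |U|=3: {0,2,8}:3  {2,7,8}:3  {6,7,8}:1
  |U|=4: {0,2,7,8}:6  {2,6,7,8}:4  {5,6,7,8}:1
  |U|=5: {0,2,6,7,8}:10  {2,5,6,7,8}:5  {4,5,6,7,8}:1
  |U|=6: {0,2,5,6,7,8}:15  {2,4,5,6,7,8}:6  {3,4,5,6,7,8}:1
  |U|=7: {0,2,4,5,6,7,8}:21  {1,3,4,5,6,7,8}:1  {2,3,4,5,6,7,8}:7
  start at 0(c): 8
  start at 1(f): 28
sum over floor = 36

36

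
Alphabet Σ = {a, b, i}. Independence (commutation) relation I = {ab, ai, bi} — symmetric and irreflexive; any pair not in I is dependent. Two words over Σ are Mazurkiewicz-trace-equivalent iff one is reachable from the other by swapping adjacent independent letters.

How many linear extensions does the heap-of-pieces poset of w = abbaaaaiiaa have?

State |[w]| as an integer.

1980

0(a) covers ∅
1(b) covers ∅
2(b) covers 1:b
3(a) covers 0:a
4(a) covers 3:a
5(a) covers 4:a
6(a) covers 5:a
7(i) covers ∅
8(i) covers 7:i
9(a) covers 6:a
10(a) covers 9:a
floor of heap: 0:a, 1:b, 7:i
completions by unplaced set U, small U first (add the entries for U minus each lowest piece of U):
  |U|=1: {2}:1  {8}:1  {10}:1
  |U|=2: {1,2}:1  {2,8}:2  {2,10}:2  {7,8}:1  {8,10}:2  {9,10}:1
  |U|=3: {1,2,8}:3  {1,2,10}:3  {2,7,8}:3  {2,8,10}:6  {2,9,10}:3  {6,9,10}:1  {7,8,10}:3  {8,9,10}:3
  |U|=4: {1,2,7,8}:6  {1,2,8,10}:12  {1,2,9,10}:6  {2,6,9,10}:4  {2,7,8,10}:12  {2,8,9,10}:12  {5,6,9,10}:1  {6,8,9,10}:4  {7,8,9,10}:6
  |U|=5: {1,2,6,9,10}:10  {1,2,7,8,10}:30  {1,2,8,9,10}:30  {2,5,6,9,10}:5  {2,6,8,9,10}:20  {2,7,8,9,10}:30  {4,5,6,9,10}:1  {5,6,8,9,10}:5  {6,7,8,9,10}:10
  |U|=6: {1,2,5,6,9,10}:15  {1,2,6,8,9,10}:60  {1,2,7,8,9,10}:90  {2,4,5,6,9,10}:6  {2,5,6,8,9,10}:30  {2,6,7,8,9,10}:60  {3,4,5,6,9,10}:1  {4,5,6,8,9,10}:6  {5,6,7,8,9,10}:15
  |U|=7: {0,3,4,5,6,9,10}:1  {1,2,4,5,6,9,10}:21  {1,2,5,6,8,9,10}:105  {1,2,6,7,8,9,10}:210  {2,3,4,5,6,9,10}:7  {2,4,5,6,8,9,10}:42  {2,5,6,7,8,9,10}:105  {3,4,5,6,8,9,10}:7  {4,5,6,7,8,9,10}:21
  |U|=8: {0,2,3,4,5,6,9,10}:8  {0,3,4,5,6,8,9,10}:8  {1,2,3,4,5,6,9,10}:28  {1,2,4,5,6,8,9,10}:168  {1,2,5,6,7,8,9,10}:420  {2,3,4,5,6,8,9,10}:56  {2,4,5,6,7,8,9,10}:168  {3,4,5,6,7,8,9,10}:28
  |U|=9: {0,1,2,3,4,5,6,9,10}:36  {0,2,3,4,5,6,8,9,10}:72  {0,3,4,5,6,7,8,9,10}:36  {1,2,3,4,5,6,8,9,10}:252  {1,2,4,5,6,7,8,9,10}:756  {2,3,4,5,6,7,8,9,10}:252
  start at 0(a): 1260
  start at 1(b): 360
  start at 7(i): 360
sum over floor = 1980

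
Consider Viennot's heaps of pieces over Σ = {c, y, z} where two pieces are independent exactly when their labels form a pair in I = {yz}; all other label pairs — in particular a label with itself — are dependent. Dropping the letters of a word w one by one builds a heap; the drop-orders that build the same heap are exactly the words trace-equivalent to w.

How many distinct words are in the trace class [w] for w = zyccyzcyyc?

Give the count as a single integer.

4

piece 0:z — minimal
piece 1:y — minimal
piece 2:c rests on {0:z, 1:y}
piece 3:c rests on {2:c}
piece 4:y rests on {3:c}
piece 5:z rests on {3:c}
piece 6:c rests on {4:y, 5:z}
piece 7:y rests on {6:c}
piece 8:y rests on {7:y}
piece 9:c rests on {8:y}
minimal pieces: {0:z, 1:y}
ways to finish when only these pieces remain (= sum over removing one remaining piece with nothing left below it):
  1 left: {9}→1
  2 left: {8,9}→1
  3 left: {7,8,9}→1
  4 left: {6,7,8,9}→1
  5 left: {4,6,7,8,9}→1  {5,6,7,8,9}→1
  6 left: {4,5,6,7,8,9}→2
  7 left: {3,4,5,6,7,8,9}→2
  8 left: {2,3,4,5,6,7,8,9}→2
  placing 0:z first → 2 extensions
  placing 1:y first → 2 extensions
total linear extensions = 4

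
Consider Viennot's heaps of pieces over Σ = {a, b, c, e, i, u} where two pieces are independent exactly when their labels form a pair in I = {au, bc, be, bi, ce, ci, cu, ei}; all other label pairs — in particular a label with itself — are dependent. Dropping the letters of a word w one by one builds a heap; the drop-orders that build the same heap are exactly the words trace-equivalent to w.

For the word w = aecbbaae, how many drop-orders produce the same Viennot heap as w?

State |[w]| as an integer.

drop 0:a onto floor
drop 1:e onto {0:a}
drop 2:c onto {0:a}
drop 3:b onto {0:a}
drop 4:b onto {3:b}
drop 5:a onto {1:e, 2:c, 4:b}
drop 6:a onto {5:a}
drop 7:e onto {6:a}
ground layer = {0:a}
drop-orders for the pieces not yet dropped (sum over which currently-grounded one goes next):
  1 to go: {7} 1
  2 to go: {6,7} 1
  3 to go: {5,6,7} 1
  4 to go: {1,5,6,7} 1  {2,5,6,7} 1  {4,5,6,7} 1
  5 to go: {1,2,5,6,7} 2  {1,4,5,6,7} 2  {2,4,5,6,7} 2  {3,4,5,6,7} 1
  6 to go: {1,2,4,5,6,7} 6  {1,3,4,5,6,7} 3  {2,3,4,5,6,7} 3
  if 0:a drops first: 12 orders

12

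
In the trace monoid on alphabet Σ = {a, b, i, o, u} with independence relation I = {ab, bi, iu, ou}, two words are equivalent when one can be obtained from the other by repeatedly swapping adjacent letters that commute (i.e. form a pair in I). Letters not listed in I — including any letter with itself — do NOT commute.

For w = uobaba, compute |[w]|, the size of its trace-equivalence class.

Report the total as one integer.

12

0(u) covers ∅
1(o) covers ∅
2(b) covers 0:u, 1:o
3(a) covers 0:u, 1:o
4(b) covers 2:b
5(a) covers 3:a
floor of heap: 0:u, 1:o
completions by unplaced set U, small U first (add the entries for U minus each lowest piece of U):
  |U|=1: {4}:1  {5}:1
  |U|=2: {2,4}:1  {3,5}:1  {4,5}:2
  |U|=3: {2,4,5}:3  {3,4,5}:3
  |U|=4: {2,3,4,5}:6
  start at 0(u): 6
  start at 1(o): 6
sum over floor = 12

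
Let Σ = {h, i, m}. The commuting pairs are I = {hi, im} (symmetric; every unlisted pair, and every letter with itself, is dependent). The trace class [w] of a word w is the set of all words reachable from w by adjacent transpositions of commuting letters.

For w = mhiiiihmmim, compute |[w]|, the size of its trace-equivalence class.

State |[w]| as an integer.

#0=m has no predecessor
#1=h depends on [0:m]
#2=i has no predecessor
#3=i depends on [2:i]
#4=i depends on [3:i]
#5=i depends on [4:i]
#6=h depends on [1:h]
#7=m depends on [6:h]
#8=m depends on [7:m]
#9=i depends on [5:i]
#10=m depends on [8:m]
sources: [0:m, 2:i]
N(rest) = Σ N(rest − s) over sources s of rest; N(one piece) = 1:
  size 1 → [9]=1  [10]=1
  size 2 → [5,9]=1  [8,10]=1  [9,10]=2
  size 3 → [4,5,9]=1  [5,9,10]=3  [7,8,10]=1  [8,9,10]=3
  size 4 → [3,4,5,9]=1  [4,5,9,10]=4  [5,8,9,10]=6  [6,7,8,10]=1  [7,8,9,10]=4
  size 5 → [1,6,7,8,10]=1  [2,3,4,5,9]=1  [3,4,5,9,10]=5  [4,5,8,9,10]=10  [5,7,8,9,10]=10  [6,7,8,9,10]=5
  size 6 → [0,1,6,7,8,10]=1  [1,6,7,8,9,10]=6  [2,3,4,5,9,10]=6  [3,4,5,8,9,10]=15  [4,5,7,8,9,10]=20  [5,6,7,8,9,10]=15
  size 7 → [0,1,6,7,8,9,10]=7  [1,5,6,7,8,9,10]=21  [2,3,4,5,8,9,10]=21  [3,4,5,7,8,9,10]=35  [4,5,6,7,8,9,10]=35
  size 8 → [0,1,5,6,7,8,9,10]=28  [1,4,5,6,7,8,9,10]=56  [2,3,4,5,7,8,9,10]=56  [3,4,5,6,7,8,9,10]=70
  size 9 → [0,1,4,5,6,7,8,9,10]=84  [1,3,4,5,6,7,8,9,10]=126  [2,3,4,5,6,7,8,9,10]=126
  first=0(m) contributes 252
  first=2(i) contributes 210
|[w]| = 462

462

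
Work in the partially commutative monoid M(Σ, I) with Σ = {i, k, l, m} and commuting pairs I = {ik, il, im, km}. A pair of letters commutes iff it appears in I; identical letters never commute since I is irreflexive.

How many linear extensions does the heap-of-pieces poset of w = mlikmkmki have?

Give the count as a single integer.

360

drop 0:m onto floor
drop 1:l onto {0:m}
drop 2:i onto floor
drop 3:k onto {1:l}
drop 4:m onto {1:l}
drop 5:k onto {3:k}
drop 6:m onto {4:m}
drop 7:k onto {5:k}
drop 8:i onto {2:i}
ground layer = {0:m, 2:i}
drop-orders for the pieces not yet dropped (sum over which currently-grounded one goes next):
  1 to go: {6} 1  {7} 1  {8} 1
  2 to go: {2,8} 1  {4,6} 1  {5,7} 1  {6,7} 2  {6,8} 2  {7,8} 2
  3 to go: {2,6,8} 3  {2,7,8} 3  {3,5,7} 1  {4,6,7} 3  {4,6,8} 3  {5,6,7} 3  {5,7,8} 3  {6,7,8} 6
  4 to go: {2,4,6,8} 6  {2,5,7,8} 6  {2,6,7,8} 12  {3,5,6,7} 4  {3,5,7,8} 4  {4,5,6,7} 6  {4,6,7,8} 12  {5,6,7,8} 12
  5 to go: {2,3,5,7,8} 10  {2,4,6,7,8} 30  {2,5,6,7,8} 30  {3,4,5,6,7} 10  {3,5,6,7,8} 20  {4,5,6,7,8} 30
  6 to go: {1,3,4,5,6,7} 10  {2,3,5,6,7,8} 60  {2,4,5,6,7,8} 90  {3,4,5,6,7,8} 60
  7 to go: {0,1,3,4,5,6,7} 10  {1,3,4,5,6,7,8} 70  {2,3,4,5,6,7,8} 210
  if 0:m drops first: 280 orders
  if 2:i drops first: 80 orders
heap linearizations: 360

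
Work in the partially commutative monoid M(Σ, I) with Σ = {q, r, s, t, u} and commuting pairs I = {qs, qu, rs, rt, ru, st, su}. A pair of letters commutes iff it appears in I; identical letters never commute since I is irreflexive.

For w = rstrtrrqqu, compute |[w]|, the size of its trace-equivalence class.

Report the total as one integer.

650

0(r) covers ∅
1(s) covers ∅
2(t) covers ∅
3(r) covers 0:r
4(t) covers 2:t
5(r) covers 3:r
6(r) covers 5:r
7(q) covers 4:t, 6:r
8(q) covers 7:q
9(u) covers 4:t
floor of heap: 0:r, 1:s, 2:t
completions by unplaced set U, small U first (add the entries for U minus each lowest piece of U):
  |U|=1: {1}:1  {8}:1  {9}:1
  |U|=2: {1,8}:2  {1,9}:2  {7,8}:1  {8,9}:2
  |U|=3: {1,7,8}:3  {1,8,9}:6  {6,7,8}:1  {7,8,9}:3
  |U|=4: {1,6,7,8}:4  {1,7,8,9}:12  {4,7,8,9}:3  {5,6,7,8}:1  {6,7,8,9}:4
  |U|=5: {1,4,7,8,9}:15  {1,5,6,7,8}:5  {1,6,7,8,9}:20  {2,4,7,8,9}:3  {3,5,6,7,8}:1  {4,6,7,8,9}:7  {5,6,7,8,9}:5
  |U|=6: {0,3,5,6,7,8}:1  {1,2,4,7,8,9}:18  {1,3,5,6,7,8}:6  {1,4,6,7,8,9}:42  {1,5,6,7,8,9}:30  {2,4,6,7,8,9}:10  {3,5,6,7,8,9}:6  {4,5,6,7,8,9}:12
  |U|=7: {0,1,3,5,6,7,8}:7  {0,3,5,6,7,8,9}:7  {1,2,4,6,7,8,9}:70  {1,3,5,6,7,8,9}:42  {1,4,5,6,7,8,9}:84  {2,4,5,6,7,8,9}:22  {3,4,5,6,7,8,9}:18
  |U|=8: {0,1,3,5,6,7,8,9}:56  {0,3,4,5,6,7,8,9}:25  {1,2,4,5,6,7,8,9}:176  {1,3,4,5,6,7,8,9}:144  {2,3,4,5,6,7,8,9}:40
  start at 0(r): 360
  start at 1(s): 65
  start at 2(t): 225
sum over floor = 650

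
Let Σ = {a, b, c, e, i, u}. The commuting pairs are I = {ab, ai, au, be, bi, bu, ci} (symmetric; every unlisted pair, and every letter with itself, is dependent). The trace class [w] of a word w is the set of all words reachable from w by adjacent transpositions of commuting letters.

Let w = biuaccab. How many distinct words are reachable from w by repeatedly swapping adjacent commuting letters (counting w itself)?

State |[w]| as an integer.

24

drop 0:b onto floor
drop 1:i onto floor
drop 2:u onto {1:i}
drop 3:a onto floor
drop 4:c onto {0:b, 2:u, 3:a}
drop 5:c onto {4:c}
drop 6:a onto {5:c}
drop 7:b onto {5:c}
ground layer = {0:b, 1:i, 3:a}
drop-orders for the pieces not yet dropped (sum over which currently-grounded one goes next):
  1 to go: {6} 1  {7} 1
  2 to go: {6,7} 2
  3 to go: {5,6,7} 2
  4 to go: {4,5,6,7} 2
  5 to go: {0,4,5,6,7} 2  {2,4,5,6,7} 2  {3,4,5,6,7} 2
  6 to go: {0,2,4,5,6,7} 4  {0,3,4,5,6,7} 4  {1,2,4,5,6,7} 2  {2,3,4,5,6,7} 4
  if 0:b drops first: 6 orders
  if 1:i drops first: 12 orders
  if 3:a drops first: 6 orders
heap linearizations: 24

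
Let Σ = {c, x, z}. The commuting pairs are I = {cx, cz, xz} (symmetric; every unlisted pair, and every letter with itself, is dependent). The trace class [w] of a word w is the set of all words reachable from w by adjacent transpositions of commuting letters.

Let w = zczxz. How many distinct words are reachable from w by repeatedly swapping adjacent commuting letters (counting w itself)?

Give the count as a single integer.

#0=z has no predecessor
#1=c has no predecessor
#2=z depends on [0:z]
#3=x has no predecessor
#4=z depends on [2:z]
sources: [0:z, 1:c, 3:x]
N(rest) = Σ N(rest − s) over sources s of rest; N(one piece) = 1:
  size 1 → [1]=1  [3]=1  [4]=1
  size 2 → [1,3]=2  [1,4]=2  [2,4]=1  [3,4]=2
  size 3 → [0,2,4]=1  [1,2,4]=3  [1,3,4]=6  [2,3,4]=3
  first=0(z) contributes 12
  first=1(c) contributes 4
  first=3(x) contributes 4
|[w]| = 20

20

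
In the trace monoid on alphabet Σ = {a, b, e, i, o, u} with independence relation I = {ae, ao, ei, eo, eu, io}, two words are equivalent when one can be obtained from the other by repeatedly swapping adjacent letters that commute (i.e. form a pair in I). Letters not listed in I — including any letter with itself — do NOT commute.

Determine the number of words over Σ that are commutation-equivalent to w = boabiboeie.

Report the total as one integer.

24

piece 0:b — minimal
piece 1:o rests on {0:b}
piece 2:a rests on {0:b}
piece 3:b rests on {1:o, 2:a}
piece 4:i rests on {3:b}
piece 5:b rests on {4:i}
piece 6:o rests on {5:b}
piece 7:e rests on {5:b}
piece 8:i rests on {5:b}
piece 9:e rests on {7:e}
minimal pieces: {0:b}
ways to finish when only these pieces remain (= sum over removing one remaining piece with nothing left below it):
  1 left: {6}→1  {8}→1  {9}→1
  2 left: {6,8}→2  {6,9}→2  {7,9}→1  {8,9}→2
  3 left: {6,7,9}→3  {6,8,9}→6  {7,8,9}→3
  4 left: {6,7,8,9}→12
  5 left: {5,6,7,8,9}→12
  6 left: {4,5,6,7,8,9}→12
  7 left: {3,4,5,6,7,8,9}→12
  8 left: {1,3,4,5,6,7,8,9}→12  {2,3,4,5,6,7,8,9}→12
  placing 0:b first → 24 extensions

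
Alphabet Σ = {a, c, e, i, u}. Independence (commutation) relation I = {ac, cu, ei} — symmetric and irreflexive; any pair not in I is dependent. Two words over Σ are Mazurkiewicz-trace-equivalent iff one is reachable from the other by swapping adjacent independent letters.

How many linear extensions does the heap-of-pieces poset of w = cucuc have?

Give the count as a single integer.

piece 0:c — minimal
piece 1:u — minimal
piece 2:c rests on {0:c}
piece 3:u rests on {1:u}
piece 4:c rests on {2:c}
minimal pieces: {0:c, 1:u}
ways to finish when only these pieces remain (= sum over removing one remaining piece with nothing left below it):
  1 left: {3}→1  {4}→1
  2 left: {1,3}→1  {2,4}→1  {3,4}→2
  3 left: {0,2,4}→1  {1,3,4}→3  {2,3,4}→3
  placing 0:c first → 6 extensions
  placing 1:u first → 4 extensions
total linear extensions = 10

10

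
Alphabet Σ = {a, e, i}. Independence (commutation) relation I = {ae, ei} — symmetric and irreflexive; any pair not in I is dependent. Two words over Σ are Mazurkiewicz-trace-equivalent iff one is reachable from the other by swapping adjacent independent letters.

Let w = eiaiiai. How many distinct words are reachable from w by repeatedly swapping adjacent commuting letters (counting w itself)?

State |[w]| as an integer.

7

drop 0:e onto floor
drop 1:i onto floor
drop 2:a onto {1:i}
drop 3:i onto {2:a}
drop 4:i onto {3:i}
drop 5:a onto {4:i}
drop 6:i onto {5:a}
ground layer = {0:e, 1:i}
drop-orders for the pieces not yet dropped (sum over which currently-grounded one goes next):
  1 to go: {0} 1  {6} 1
  2 to go: {0,6} 2  {5,6} 1
  3 to go: {0,5,6} 3  {4,5,6} 1
  4 to go: {0,4,5,6} 4  {3,4,5,6} 1
  5 to go: {0,3,4,5,6} 5  {2,3,4,5,6} 1
  if 0:e drops first: 1 orders
  if 1:i drops first: 6 orders
heap linearizations: 7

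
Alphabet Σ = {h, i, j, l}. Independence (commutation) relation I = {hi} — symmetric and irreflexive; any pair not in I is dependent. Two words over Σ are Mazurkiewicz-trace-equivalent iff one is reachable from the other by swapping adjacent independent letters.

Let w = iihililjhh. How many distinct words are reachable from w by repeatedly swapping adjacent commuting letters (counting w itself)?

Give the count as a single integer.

4

#0=i has no predecessor
#1=i depends on [0:i]
#2=h has no predecessor
#3=i depends on [1:i]
#4=l depends on [2:h, 3:i]
#5=i depends on [4:l]
#6=l depends on [5:i]
#7=j depends on [6:l]
#8=h depends on [7:j]
#9=h depends on [8:h]
sources: [0:i, 2:h]
N(rest) = Σ N(rest − s) over sources s of rest; N(one piece) = 1:
  size 1 → [9]=1
  size 2 → [8,9]=1
  size 3 → [7,8,9]=1
  size 4 → [6,7,8,9]=1
  size 5 → [5,6,7,8,9]=1
  size 6 → [4,5,6,7,8,9]=1
  size 7 → [2,4,5,6,7,8,9]=1  [3,4,5,6,7,8,9]=1
  size 8 → [1,3,4,5,6,7,8,9]=1  [2,3,4,5,6,7,8,9]=2
  first=0(i) contributes 3
  first=2(h) contributes 1
|[w]| = 4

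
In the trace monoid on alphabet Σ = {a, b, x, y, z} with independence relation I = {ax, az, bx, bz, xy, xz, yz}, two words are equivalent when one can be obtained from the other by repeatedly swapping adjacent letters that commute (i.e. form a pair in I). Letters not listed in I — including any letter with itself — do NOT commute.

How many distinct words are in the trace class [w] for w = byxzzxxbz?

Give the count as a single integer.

1680

#0=b has no predecessor
#1=y depends on [0:b]
#2=x has no predecessor
#3=z has no predecessor
#4=z depends on [3:z]
#5=x depends on [2:x]
#6=x depends on [5:x]
#7=b depends on [1:y]
#8=z depends on [4:z]
sources: [0:b, 2:x, 3:z]
N(rest) = Σ N(rest − s) over sources s of rest; N(one piece) = 1:
  size 1 → [6]=1  [7]=1  [8]=1
  size 2 → [1,7]=1  [4,8]=1  [5,6]=1  [6,7]=2  [6,8]=2  [7,8]=2
  size 3 → [0,1,7]=1  [1,6,7]=3  [1,7,8]=3  [2,5,6]=1  [3,4,8]=1  [4,6,8]=3  [4,7,8]=3  [5,6,7]=3  [5,6,8]=3  [6,7,8]=6
  size 4 → [0,1,6,7]=4  [0,1,7,8]=4  [1,4,7,8]=6  [1,5,6,7]=6  [1,6,7,8]=12  [2,5,6,7]=4  [2,5,6,8]=4  [3,4,6,8]=4  [3,4,7,8]=4  [4,5,6,8]=6  [4,6,7,8]=12  [5,6,7,8]=12
  size 5 → [0,1,4,7,8]=10  [0,1,5,6,7]=10  [0,1,6,7,8]=20  [1,2,5,6,7]=10  [1,3,4,7,8]=10  [1,4,6,7,8]=30  [1,5,6,7,8]=30  [2,4,5,6,8]=10  [2,5,6,7,8]=20  [3,4,5,6,8]=10  [3,4,6,7,8]=20  [4,5,6,7,8]=30
  size 6 → [0,1,2,5,6,7]=20  [0,1,3,4,7,8]=20  [0,1,4,6,7,8]=60  [0,1,5,6,7,8]=60  [1,2,5,6,7,8]=60  [1,3,4,6,7,8]=60  [1,4,5,6,7,8]=90  [2,3,4,5,6,8]=20  [2,4,5,6,7,8]=60  [3,4,5,6,7,8]=60
  size 7 → [0,1,2,5,6,7,8]=140  [0,1,3,4,6,7,8]=140  [0,1,4,5,6,7,8]=210  [1,2,4,5,6,7,8]=210  [1,3,4,5,6,7,8]=210  [2,3,4,5,6,7,8]=140
  first=0(b) contributes 560
  first=2(x) contributes 560
  first=3(z) contributes 560
|[w]| = 1680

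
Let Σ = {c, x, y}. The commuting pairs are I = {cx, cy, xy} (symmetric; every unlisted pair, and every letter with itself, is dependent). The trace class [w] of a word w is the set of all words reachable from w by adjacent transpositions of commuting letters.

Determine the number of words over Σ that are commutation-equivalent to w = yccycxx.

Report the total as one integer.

#0=y has no predecessor
#1=c has no predecessor
#2=c depends on [1:c]
#3=y depends on [0:y]
#4=c depends on [2:c]
#5=x has no predecessor
#6=x depends on [5:x]
sources: [0:y, 1:c, 5:x]
N(rest) = Σ N(rest − s) over sources s of rest; N(one piece) = 1:
  size 1 → [3]=1  [4]=1  [6]=1
  size 2 → [0,3]=1  [2,4]=1  [3,4]=2  [3,6]=2  [4,6]=2  [5,6]=1
  size 3 → [0,3,4]=3  [0,3,6]=3  [1,2,4]=1  [2,3,4]=3  [2,4,6]=3  [3,4,6]=6  [3,5,6]=3  [4,5,6]=3
  size 4 → [0,2,3,4]=6  [0,3,4,6]=12  [0,3,5,6]=6  [1,2,3,4]=4  [1,2,4,6]=4  [2,3,4,6]=12  [2,4,5,6]=6  [3,4,5,6]=12
  size 5 → [0,1,2,3,4]=10  [0,2,3,4,6]=30  [0,3,4,5,6]=30  [1,2,3,4,6]=20  [1,2,4,5,6]=10  [2,3,4,5,6]=30
  first=0(y) contributes 60
  first=1(c) contributes 90
  first=5(x) contributes 60
|[w]| = 210

210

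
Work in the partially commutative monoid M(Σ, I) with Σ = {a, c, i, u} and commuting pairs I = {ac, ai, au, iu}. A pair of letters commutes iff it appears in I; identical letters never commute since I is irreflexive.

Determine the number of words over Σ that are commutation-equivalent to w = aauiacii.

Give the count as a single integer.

drop 0:a onto floor
drop 1:a onto {0:a}
drop 2:u onto floor
drop 3:i onto floor
drop 4:a onto {1:a}
drop 5:c onto {2:u, 3:i}
drop 6:i onto {5:c}
drop 7:i onto {6:i}
ground layer = {0:a, 2:u, 3:i}
drop-orders for the pieces not yet dropped (sum over which currently-grounded one goes next):
  1 to go: {4} 1  {7} 1
  2 to go: {1,4} 1  {4,7} 2  {6,7} 1
  3 to go: {0,1,4} 1  {1,4,7} 3  {4,6,7} 3  {5,6,7} 1
  4 to go: {0,1,4,7} 4  {1,4,6,7} 6  {2,5,6,7} 1  {3,5,6,7} 1  {4,5,6,7} 4
  5 to go: {0,1,4,6,7} 10  {1,4,5,6,7} 10  {2,3,5,6,7} 2  {2,4,5,6,7} 5  {3,4,5,6,7} 5
  6 to go: {0,1,4,5,6,7} 20  {1,2,4,5,6,7} 15  {1,3,4,5,6,7} 15  {2,3,4,5,6,7} 12
  if 0:a drops first: 42 orders
  if 2:u drops first: 35 orders
  if 3:i drops first: 35 orders
heap linearizations: 112

112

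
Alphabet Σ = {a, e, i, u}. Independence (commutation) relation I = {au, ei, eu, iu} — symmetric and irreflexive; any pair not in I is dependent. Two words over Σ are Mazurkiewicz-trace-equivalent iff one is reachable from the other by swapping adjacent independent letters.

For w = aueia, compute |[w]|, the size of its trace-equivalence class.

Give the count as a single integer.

piece 0:a — minimal
piece 1:u — minimal
piece 2:e rests on {0:a}
piece 3:i rests on {0:a}
piece 4:a rests on {2:e, 3:i}
minimal pieces: {0:a, 1:u}
ways to finish when only these pieces remain (= sum over removing one remaining piece with nothing left below it):
  1 left: {1}→1  {4}→1
  2 left: {1,4}→2  {2,4}→1  {3,4}→1
  3 left: {1,2,4}→3  {1,3,4}→3  {2,3,4}→2
  placing 0:a first → 8 extensions
  placing 1:u first → 2 extensions
total linear extensions = 10

10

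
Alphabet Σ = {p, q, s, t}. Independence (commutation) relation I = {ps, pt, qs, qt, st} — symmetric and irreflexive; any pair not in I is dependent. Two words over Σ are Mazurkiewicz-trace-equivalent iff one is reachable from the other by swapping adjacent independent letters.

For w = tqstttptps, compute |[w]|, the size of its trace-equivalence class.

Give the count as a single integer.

#0=t has no predecessor
#1=q has no predecessor
#2=s has no predecessor
#3=t depends on [0:t]
#4=t depends on [3:t]
#5=t depends on [4:t]
#6=p depends on [1:q]
#7=t depends on [5:t]
#8=p depends on [6:p]
#9=s depends on [2:s]
sources: [0:t, 1:q, 2:s]
N(rest) = Σ N(rest − s) over sources s of rest; N(one piece) = 1:
  size 1 → [7]=1  [8]=1  [9]=1
  size 2 → [2,9]=1  [5,7]=1  [6,8]=1  [7,8]=2  [7,9]=2  [8,9]=2
  size 3 → [1,6,8]=1  [2,7,9]=3  [2,8,9]=3  [4,5,7]=1  [5,7,8]=3  [5,7,9]=3  [6,7,8]=3  [6,8,9]=3  [7,8,9]=6
  size 4 → [1,6,7,8]=4  [1,6,8,9]=4  [2,5,7,9]=6  [2,6,8,9]=6  [2,7,8,9]=12  [3,4,5,7]=1  [4,5,7,8]=4  [4,5,7,9]=4  [5,6,7,8]=6  [5,7,8,9]=12  [6,7,8,9]=12
  size 5 → [0,3,4,5,7]=1  [1,2,6,8,9]=10  [1,5,6,7,8]=10  [1,6,7,8,9]=20  [2,4,5,7,9]=10  [2,5,7,8,9]=30  [2,6,7,8,9]=30  [3,4,5,7,8]=5  [3,4,5,7,9]=5  [4,5,6,7,8]=10  [4,5,7,8,9]=20  [5,6,7,8,9]=30
  size 6 → [0,3,4,5,7,8]=6  [0,3,4,5,7,9]=6  [1,2,6,7,8,9]=60  [1,4,5,6,7,8]=20  [1,5,6,7,8,9]=60  [2,3,4,5,7,9]=15  [2,4,5,7,8,9]=60  [2,5,6,7,8,9]=90  [3,4,5,6,7,8]=15  [3,4,5,7,8,9]=30  [4,5,6,7,8,9]=60
  size 7 → [0,2,3,4,5,7,9]=21  [0,3,4,5,6,7,8]=21  [0,3,4,5,7,8,9]=42  [1,2,5,6,7,8,9]=210  [1,3,4,5,6,7,8]=35  [1,4,5,6,7,8,9]=140  [2,3,4,5,7,8,9]=105  [2,4,5,6,7,8,9]=210  [3,4,5,6,7,8,9]=105
  size 8 → [0,1,3,4,5,6,7,8]=56  [0,2,3,4,5,7,8,9]=168  [0,3,4,5,6,7,8,9]=168  [1,2,4,5,6,7,8,9]=560  [1,3,4,5,6,7,8,9]=280  [2,3,4,5,6,7,8,9]=420
  first=0(t) contributes 1260
  first=1(q) contributes 756
  first=2(s) contributes 504
|[w]| = 2520

2520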